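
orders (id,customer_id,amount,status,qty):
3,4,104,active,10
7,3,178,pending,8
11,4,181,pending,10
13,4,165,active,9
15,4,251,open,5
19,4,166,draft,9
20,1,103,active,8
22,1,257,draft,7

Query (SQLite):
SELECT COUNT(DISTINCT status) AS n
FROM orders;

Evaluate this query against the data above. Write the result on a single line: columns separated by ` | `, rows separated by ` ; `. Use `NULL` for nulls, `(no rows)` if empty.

Count distinct non-NULL status values.

4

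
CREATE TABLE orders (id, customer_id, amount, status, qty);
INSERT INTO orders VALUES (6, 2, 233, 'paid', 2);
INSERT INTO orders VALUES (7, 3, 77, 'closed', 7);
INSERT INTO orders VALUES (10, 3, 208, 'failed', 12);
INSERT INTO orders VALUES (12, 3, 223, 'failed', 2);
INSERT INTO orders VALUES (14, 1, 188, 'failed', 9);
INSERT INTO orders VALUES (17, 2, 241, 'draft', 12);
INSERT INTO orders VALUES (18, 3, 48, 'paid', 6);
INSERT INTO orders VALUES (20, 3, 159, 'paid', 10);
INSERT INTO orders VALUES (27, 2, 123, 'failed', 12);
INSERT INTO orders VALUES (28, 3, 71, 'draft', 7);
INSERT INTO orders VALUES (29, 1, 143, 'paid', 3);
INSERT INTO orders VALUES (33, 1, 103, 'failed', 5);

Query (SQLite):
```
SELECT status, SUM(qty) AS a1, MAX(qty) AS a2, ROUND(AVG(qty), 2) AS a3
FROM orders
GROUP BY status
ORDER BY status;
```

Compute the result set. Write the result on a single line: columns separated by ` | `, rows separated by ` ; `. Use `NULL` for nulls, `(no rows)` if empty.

closed | 7 | 7 | 7 ; draft | 19 | 12 | 9.5 ; failed | 40 | 12 | 8 ; paid | 21 | 10 | 5.25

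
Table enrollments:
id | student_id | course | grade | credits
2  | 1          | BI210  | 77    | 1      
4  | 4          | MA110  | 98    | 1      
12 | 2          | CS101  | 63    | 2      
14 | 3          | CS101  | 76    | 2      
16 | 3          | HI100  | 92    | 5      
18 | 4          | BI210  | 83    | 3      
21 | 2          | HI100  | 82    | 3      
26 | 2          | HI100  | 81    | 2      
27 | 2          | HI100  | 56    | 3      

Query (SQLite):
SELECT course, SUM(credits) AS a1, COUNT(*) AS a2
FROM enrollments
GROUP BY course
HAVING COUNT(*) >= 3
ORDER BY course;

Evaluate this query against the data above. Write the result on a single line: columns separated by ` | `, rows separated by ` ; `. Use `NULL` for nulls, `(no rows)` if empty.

Group enrollments by course.
Per group compute: SUM(credits), COUNT(*).
HAVING: drop groups with fewer than 3 rows.
  BI210: ids {2, 18} → SUM(credits)=4, COUNT(*)=2
  CS101: ids {12, 14} → SUM(credits)=4, COUNT(*)=2
  HI100: ids {16, 21, 26, 27} → SUM(credits)=13, COUNT(*)=4
  MA110: ids {4} → SUM(credits)=1, COUNT(*)=1

HI100 | 13 | 4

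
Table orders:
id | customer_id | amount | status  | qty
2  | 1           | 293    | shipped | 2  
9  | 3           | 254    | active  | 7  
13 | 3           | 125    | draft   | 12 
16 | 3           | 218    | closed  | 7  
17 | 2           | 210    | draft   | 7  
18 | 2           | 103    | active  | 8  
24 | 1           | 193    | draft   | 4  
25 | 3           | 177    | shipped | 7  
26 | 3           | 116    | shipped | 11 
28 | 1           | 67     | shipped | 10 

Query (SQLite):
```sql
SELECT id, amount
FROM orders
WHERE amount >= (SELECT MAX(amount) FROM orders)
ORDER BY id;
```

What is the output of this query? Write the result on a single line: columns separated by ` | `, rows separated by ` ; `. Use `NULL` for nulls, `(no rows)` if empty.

2 | 293

Scalar subquery: MAX(amount) over all orders rows = 293.
Keep rows where amount >= that value.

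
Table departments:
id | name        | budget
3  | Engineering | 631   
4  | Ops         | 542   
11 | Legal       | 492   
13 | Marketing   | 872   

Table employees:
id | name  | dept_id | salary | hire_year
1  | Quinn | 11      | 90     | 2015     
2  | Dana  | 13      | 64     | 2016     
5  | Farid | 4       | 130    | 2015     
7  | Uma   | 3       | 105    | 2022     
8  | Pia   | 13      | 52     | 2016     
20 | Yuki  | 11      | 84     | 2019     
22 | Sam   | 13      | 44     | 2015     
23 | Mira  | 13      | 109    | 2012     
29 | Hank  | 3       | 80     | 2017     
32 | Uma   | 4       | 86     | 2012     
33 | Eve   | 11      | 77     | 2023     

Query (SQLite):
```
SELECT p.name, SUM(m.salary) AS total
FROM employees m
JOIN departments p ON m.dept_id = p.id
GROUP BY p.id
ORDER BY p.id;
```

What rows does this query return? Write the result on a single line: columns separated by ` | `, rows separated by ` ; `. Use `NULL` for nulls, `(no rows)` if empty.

Engineering | 185 ; Ops | 216 ; Legal | 251 ; Marketing | 269

Join each employees row to its departments via dept_id.
Group joined rows by departments.id; compute SUM(m.salary) per group.
  3: ids {7, 29} → SUM(m.salary)=185
  4: ids {5, 32} → SUM(m.salary)=216
  11: ids {1, 20, 33} → SUM(m.salary)=251
  13: ids {2, 8, 22, 23} → SUM(m.salary)=269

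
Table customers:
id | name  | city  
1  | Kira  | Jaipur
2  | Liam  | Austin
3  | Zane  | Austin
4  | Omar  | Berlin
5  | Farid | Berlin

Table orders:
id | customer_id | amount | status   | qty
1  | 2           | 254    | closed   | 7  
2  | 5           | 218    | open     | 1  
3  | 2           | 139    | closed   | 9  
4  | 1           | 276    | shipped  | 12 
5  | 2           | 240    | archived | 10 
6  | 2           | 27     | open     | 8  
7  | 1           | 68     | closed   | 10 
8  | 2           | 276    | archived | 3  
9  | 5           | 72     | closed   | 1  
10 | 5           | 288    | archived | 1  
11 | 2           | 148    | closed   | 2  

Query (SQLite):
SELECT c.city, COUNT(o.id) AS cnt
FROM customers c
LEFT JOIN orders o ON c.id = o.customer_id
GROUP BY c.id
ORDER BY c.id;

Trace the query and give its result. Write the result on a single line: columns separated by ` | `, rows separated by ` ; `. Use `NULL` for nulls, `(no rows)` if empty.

LEFT JOIN keeps every customers row; unmatched ones get NULL for orders columns.
Group by customers.id and compute COUNT(o.id). COUNT(col) of an all-NULL group is 0.
  1: ids {4, 7} → COUNT(o.id)=2
  2: ids {1, 3, 5, 6, 8, 11} → COUNT(o.id)=6
  3: ids {—} → COUNT(o.id)=0
  4: ids {—} → COUNT(o.id)=0
  5: ids {2, 9, 10} → COUNT(o.id)=3

Jaipur | 2 ; Austin | 6 ; Austin | 0 ; Berlin | 0 ; Berlin | 3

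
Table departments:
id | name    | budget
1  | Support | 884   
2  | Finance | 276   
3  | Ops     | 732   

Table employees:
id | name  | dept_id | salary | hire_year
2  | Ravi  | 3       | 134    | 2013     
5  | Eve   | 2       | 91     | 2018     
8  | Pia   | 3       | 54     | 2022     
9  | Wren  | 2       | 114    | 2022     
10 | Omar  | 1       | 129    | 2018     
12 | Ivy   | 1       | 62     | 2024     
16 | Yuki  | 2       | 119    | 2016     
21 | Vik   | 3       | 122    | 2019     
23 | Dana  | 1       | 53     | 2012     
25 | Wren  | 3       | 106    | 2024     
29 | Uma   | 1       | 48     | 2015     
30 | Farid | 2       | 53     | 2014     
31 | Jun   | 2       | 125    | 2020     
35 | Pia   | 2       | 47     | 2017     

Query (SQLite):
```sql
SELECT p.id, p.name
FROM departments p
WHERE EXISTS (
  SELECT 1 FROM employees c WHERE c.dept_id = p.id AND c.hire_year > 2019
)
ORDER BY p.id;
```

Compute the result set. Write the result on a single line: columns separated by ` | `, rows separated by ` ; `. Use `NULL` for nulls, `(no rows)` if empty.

For each departments row, check whether any employees with matching dept_id has hire_year > 2019.
Keep rows where that is true.

1 | Support ; 2 | Finance ; 3 | Ops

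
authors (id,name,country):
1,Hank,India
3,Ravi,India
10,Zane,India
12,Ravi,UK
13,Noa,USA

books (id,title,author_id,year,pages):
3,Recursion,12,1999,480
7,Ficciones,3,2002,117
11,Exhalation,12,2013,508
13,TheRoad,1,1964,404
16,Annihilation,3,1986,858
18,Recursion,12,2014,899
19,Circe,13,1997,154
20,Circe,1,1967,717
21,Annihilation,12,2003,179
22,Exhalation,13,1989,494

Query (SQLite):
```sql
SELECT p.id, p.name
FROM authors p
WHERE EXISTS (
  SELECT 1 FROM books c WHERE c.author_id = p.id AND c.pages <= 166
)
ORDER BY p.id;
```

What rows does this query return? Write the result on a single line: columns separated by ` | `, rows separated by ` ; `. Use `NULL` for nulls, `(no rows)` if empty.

3 | Ravi ; 13 | Noa

For each authors row, check whether any books with matching author_id has pages <= 166.
Keep rows where that is true.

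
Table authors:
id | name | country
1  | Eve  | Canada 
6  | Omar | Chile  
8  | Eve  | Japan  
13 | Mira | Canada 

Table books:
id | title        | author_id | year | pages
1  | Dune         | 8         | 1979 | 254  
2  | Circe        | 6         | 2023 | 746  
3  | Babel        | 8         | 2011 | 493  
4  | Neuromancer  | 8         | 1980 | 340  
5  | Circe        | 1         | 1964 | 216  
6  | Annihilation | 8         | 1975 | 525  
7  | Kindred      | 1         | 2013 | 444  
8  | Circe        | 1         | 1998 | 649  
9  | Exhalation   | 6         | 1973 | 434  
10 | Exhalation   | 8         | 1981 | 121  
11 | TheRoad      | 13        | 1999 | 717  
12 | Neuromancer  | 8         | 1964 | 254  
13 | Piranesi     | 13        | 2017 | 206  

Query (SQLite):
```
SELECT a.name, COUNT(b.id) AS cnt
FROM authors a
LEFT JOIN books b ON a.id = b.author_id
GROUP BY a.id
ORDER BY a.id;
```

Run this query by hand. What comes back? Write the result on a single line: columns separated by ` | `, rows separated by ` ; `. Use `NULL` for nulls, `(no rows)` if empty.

LEFT JOIN keeps every authors row; unmatched ones get NULL for books columns.
Group by authors.id and compute COUNT(b.id). COUNT(col) of an all-NULL group is 0.
  1: ids {5, 7, 8} → COUNT(b.id)=3
  6: ids {2, 9} → COUNT(b.id)=2
  8: ids {1, 3, 4, 6, 10, 12} → COUNT(b.id)=6
  13: ids {11, 13} → COUNT(b.id)=2

Eve | 3 ; Omar | 2 ; Eve | 6 ; Mira | 2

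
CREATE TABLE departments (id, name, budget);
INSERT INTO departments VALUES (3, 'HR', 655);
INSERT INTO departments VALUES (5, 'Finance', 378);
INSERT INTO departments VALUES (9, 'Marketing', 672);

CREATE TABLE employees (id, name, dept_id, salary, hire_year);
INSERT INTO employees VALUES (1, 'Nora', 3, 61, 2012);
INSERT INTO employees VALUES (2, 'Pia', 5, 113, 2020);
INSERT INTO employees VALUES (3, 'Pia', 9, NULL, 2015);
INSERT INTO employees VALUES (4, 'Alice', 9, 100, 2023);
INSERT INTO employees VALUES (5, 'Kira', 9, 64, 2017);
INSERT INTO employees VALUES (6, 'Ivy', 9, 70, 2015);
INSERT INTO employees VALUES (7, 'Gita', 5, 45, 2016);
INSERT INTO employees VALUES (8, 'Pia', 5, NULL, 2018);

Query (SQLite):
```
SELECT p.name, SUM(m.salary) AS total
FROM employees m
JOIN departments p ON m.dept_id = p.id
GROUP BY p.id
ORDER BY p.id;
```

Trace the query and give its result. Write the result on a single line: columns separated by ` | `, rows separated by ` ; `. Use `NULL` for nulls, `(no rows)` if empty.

HR | 61 ; Finance | 158 ; Marketing | 234

Join each employees row to its departments via dept_id.
Group joined rows by departments.id; compute SUM(m.salary) per group.
  3: ids {1} → SUM(m.salary)=61
  5: ids {2, 7, 8} → SUM(m.salary)=158
  9: ids {3, 4, 5, 6} → SUM(m.salary)=234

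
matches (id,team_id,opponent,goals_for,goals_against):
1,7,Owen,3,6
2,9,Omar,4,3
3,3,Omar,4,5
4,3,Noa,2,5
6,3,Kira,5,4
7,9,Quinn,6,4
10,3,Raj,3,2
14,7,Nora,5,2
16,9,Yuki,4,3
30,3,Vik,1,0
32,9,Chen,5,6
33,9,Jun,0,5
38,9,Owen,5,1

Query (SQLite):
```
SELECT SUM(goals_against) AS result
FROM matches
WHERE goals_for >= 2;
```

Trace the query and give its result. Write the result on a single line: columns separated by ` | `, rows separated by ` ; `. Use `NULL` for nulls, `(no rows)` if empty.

41

Rows where goals_for >= 2 → goals_against values: [6, 3, 5, 5, 4, 4, 2, 2, 3, 6, 1].
SUM of non-NULL values = 41.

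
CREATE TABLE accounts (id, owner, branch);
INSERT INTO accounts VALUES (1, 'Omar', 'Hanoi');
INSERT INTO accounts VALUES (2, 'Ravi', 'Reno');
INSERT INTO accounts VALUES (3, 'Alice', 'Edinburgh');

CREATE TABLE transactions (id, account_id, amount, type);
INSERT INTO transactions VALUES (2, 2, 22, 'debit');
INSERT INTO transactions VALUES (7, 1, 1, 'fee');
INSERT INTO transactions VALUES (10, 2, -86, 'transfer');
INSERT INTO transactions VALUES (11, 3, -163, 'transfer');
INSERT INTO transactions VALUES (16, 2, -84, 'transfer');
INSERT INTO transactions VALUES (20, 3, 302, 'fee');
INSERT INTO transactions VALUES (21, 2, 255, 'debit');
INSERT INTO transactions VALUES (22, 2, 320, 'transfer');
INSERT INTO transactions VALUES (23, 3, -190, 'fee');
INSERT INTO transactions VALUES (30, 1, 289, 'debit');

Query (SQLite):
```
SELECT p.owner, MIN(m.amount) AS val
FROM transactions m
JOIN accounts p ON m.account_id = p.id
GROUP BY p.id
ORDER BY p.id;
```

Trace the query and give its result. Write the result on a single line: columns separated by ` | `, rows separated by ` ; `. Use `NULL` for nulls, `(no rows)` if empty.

Omar | 1 ; Ravi | -86 ; Alice | -190

Join each transactions row to its accounts via account_id.
Group joined rows by accounts.id; compute MIN(m.amount) per group.
  1: ids {7, 30} → MIN(m.amount)=1
  2: ids {2, 10, 16, 21, 22} → MIN(m.amount)=-86
  3: ids {11, 20, 23} → MIN(m.amount)=-190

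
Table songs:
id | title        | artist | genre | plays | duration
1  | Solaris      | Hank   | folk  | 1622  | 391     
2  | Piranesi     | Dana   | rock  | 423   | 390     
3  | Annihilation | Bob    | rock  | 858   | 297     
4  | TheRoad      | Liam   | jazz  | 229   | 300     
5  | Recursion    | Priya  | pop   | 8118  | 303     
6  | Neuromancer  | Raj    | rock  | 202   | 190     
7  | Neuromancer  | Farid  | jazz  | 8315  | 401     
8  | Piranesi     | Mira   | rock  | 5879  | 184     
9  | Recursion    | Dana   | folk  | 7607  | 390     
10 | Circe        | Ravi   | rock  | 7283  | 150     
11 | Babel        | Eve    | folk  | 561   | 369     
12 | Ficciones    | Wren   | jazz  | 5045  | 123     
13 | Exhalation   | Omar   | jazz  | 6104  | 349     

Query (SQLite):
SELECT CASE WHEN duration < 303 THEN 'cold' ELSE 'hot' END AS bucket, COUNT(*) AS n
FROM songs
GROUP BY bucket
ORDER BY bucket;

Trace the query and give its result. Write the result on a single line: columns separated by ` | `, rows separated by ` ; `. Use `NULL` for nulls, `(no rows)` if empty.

cold | 6 ; hot | 7

Bucket rows by duration < 303 → 'cold' else 'hot'; count each bucket.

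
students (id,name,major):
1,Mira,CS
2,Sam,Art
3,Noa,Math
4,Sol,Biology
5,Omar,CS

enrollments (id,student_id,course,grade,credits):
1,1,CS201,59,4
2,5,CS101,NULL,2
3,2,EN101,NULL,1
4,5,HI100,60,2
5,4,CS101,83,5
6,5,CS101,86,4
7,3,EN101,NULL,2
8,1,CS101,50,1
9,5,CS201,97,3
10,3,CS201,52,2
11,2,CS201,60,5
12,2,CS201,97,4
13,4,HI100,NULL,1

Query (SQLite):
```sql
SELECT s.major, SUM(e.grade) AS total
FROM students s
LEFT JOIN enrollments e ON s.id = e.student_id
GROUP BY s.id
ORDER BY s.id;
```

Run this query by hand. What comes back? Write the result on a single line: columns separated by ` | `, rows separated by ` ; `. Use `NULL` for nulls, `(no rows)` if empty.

CS | 109 ; Art | 157 ; Math | 52 ; Biology | 83 ; CS | 243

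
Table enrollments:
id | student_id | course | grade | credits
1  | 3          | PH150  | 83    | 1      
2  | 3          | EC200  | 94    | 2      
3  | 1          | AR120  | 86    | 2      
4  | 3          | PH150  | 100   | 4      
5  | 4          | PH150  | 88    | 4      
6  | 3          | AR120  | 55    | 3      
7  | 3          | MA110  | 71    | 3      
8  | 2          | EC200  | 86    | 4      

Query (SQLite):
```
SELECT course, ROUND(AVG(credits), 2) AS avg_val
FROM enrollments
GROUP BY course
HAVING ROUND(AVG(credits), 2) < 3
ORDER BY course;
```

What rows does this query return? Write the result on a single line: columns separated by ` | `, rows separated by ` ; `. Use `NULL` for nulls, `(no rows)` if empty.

AR120 | 2.5

Partition enrollments by course; compute ROUND(AVG(credits), 2) within each group.
HAVING: keep groups where ROUND(AVG(credits), 2) < 3.
  AR120: ids {3, 6} → ROUND(AVG(credits), 2)=2.5
  EC200: ids {2, 8} → ROUND(AVG(credits), 2)=3
  MA110: ids {7} → ROUND(AVG(credits), 2)=3
  PH150: ids {1, 4, 5} → ROUND(AVG(credits), 2)=3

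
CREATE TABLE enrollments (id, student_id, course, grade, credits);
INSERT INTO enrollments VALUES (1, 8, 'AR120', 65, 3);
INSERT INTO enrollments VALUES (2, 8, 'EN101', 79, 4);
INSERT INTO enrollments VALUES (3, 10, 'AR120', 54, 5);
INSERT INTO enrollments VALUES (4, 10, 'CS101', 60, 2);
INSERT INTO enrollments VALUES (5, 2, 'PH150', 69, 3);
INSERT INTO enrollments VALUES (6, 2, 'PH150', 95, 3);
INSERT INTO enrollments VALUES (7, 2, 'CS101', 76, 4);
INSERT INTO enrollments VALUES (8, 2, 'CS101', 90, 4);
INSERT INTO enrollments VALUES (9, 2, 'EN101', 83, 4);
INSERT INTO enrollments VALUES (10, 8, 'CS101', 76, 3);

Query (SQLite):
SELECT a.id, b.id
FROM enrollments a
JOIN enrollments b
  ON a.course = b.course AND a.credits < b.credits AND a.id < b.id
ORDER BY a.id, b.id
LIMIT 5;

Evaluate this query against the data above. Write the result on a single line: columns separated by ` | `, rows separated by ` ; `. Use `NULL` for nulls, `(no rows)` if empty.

1 | 3 ; 4 | 7 ; 4 | 8 ; 4 | 10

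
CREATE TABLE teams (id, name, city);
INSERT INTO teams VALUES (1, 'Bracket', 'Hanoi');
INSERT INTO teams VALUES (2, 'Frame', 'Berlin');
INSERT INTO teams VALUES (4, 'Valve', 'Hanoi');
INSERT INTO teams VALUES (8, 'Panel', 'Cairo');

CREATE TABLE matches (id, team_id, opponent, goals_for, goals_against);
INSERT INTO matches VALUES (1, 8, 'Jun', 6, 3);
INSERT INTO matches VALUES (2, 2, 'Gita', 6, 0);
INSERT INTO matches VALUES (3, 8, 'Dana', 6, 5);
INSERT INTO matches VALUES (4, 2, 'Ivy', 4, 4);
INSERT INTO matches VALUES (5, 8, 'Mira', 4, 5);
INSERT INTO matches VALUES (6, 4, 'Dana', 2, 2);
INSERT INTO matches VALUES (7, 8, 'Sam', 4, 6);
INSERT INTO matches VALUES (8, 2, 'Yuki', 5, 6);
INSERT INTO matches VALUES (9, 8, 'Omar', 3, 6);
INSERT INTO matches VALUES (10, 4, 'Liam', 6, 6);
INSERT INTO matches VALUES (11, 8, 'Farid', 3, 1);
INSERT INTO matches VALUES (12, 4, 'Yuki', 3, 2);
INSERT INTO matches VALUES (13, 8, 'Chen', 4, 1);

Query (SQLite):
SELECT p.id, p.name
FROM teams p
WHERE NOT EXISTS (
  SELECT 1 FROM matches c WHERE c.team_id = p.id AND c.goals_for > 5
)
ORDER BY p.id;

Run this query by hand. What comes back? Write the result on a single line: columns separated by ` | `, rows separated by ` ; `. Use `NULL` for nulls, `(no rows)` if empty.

For each teams row, check whether any matches with matching team_id has goals_for > 5.
Keep rows where that is false.

1 | Bracket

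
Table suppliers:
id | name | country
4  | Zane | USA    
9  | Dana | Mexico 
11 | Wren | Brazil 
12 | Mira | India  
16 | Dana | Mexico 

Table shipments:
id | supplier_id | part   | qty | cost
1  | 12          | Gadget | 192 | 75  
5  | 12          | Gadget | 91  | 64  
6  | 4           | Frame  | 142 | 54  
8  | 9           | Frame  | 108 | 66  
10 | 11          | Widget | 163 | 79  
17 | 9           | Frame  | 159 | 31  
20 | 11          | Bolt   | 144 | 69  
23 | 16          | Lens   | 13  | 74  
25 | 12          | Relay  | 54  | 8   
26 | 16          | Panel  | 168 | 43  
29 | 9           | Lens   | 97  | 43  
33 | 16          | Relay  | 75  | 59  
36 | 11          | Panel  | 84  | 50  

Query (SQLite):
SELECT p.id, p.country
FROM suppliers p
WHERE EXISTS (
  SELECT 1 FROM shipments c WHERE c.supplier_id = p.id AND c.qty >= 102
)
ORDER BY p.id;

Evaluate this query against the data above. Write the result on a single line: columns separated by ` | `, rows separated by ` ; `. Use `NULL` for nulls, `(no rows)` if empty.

4 | USA ; 9 | Mexico ; 11 | Brazil ; 12 | India ; 16 | Mexico

For each suppliers row, check whether any shipments with matching supplier_id has qty >= 102.
Keep rows where that is true.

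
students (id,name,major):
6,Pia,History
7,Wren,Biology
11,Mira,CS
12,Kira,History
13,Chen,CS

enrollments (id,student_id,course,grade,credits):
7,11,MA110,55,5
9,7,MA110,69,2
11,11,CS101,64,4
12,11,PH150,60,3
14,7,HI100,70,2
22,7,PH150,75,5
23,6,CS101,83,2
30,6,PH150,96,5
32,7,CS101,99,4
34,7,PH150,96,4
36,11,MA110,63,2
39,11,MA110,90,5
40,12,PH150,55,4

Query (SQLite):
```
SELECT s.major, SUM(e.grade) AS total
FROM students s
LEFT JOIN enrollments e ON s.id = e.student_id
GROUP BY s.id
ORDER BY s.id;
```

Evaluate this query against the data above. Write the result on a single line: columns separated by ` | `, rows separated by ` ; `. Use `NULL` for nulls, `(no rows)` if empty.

History | 179 ; Biology | 409 ; CS | 332 ; History | 55 ; CS | NULL

LEFT JOIN keeps every students row; unmatched ones get NULL for enrollments columns.
Group by students.id and compute SUM(e.grade). SUM over an all-NULL group is NULL.
  6: ids {23, 30} → SUM(e.grade)=179
  7: ids {9, 14, 22, 32, 34} → SUM(e.grade)=409
  11: ids {7, 11, 12, 36, 39} → SUM(e.grade)=332
  12: ids {40} → SUM(e.grade)=55
  13: ids {—} → SUM(e.grade)=NULL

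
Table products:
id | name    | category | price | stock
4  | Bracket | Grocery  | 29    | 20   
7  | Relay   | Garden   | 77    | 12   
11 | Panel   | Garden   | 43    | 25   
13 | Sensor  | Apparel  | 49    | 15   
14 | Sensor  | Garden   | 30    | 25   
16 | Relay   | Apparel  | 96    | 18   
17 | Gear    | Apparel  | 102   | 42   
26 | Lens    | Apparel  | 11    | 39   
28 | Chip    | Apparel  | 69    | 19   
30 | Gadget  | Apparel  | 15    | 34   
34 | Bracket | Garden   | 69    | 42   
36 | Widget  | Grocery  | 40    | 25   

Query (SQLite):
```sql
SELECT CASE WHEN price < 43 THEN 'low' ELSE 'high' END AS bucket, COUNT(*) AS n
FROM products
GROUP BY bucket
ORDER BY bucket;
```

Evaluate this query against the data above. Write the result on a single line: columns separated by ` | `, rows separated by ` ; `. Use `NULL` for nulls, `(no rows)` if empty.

Bucket rows by price < 43 → 'low' else 'high'; count each bucket.

high | 7 ; low | 5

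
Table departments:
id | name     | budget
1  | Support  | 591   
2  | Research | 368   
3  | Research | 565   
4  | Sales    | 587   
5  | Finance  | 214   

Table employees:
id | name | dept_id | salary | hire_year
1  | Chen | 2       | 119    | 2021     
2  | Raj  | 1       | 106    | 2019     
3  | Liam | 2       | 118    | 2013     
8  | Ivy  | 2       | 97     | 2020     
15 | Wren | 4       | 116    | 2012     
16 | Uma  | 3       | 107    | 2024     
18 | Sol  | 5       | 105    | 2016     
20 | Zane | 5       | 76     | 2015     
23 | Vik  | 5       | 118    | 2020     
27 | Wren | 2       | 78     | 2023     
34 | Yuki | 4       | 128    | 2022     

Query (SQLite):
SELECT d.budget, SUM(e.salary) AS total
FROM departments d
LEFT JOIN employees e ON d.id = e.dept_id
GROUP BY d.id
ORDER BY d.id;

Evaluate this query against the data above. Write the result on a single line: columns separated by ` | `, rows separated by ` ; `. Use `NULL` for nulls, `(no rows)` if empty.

591 | 106 ; 368 | 412 ; 565 | 107 ; 587 | 244 ; 214 | 299

LEFT JOIN keeps every departments row; unmatched ones get NULL for employees columns.
Group by departments.id and compute SUM(e.salary). SUM over an all-NULL group is NULL.
  1: ids {2} → SUM(e.salary)=106
  2: ids {1, 3, 8, 27} → SUM(e.salary)=412
  3: ids {16} → SUM(e.salary)=107
  4: ids {15, 34} → SUM(e.salary)=244
  5: ids {18, 20, 23} → SUM(e.salary)=299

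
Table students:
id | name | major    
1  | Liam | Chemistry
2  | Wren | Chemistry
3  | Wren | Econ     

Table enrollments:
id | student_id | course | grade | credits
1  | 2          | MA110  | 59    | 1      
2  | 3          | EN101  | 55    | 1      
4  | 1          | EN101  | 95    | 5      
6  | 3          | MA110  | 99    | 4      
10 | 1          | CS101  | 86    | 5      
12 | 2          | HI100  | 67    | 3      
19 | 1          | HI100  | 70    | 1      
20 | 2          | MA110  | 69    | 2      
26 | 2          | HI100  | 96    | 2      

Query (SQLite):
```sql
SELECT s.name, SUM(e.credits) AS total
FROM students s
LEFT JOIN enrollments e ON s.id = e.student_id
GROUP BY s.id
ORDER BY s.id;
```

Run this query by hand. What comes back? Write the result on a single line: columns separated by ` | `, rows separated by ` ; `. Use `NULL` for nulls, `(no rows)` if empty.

Liam | 11 ; Wren | 8 ; Wren | 5

LEFT JOIN keeps every students row; unmatched ones get NULL for enrollments columns.
Group by students.id and compute SUM(e.credits). SUM over an all-NULL group is NULL.
  1: ids {4, 10, 19} → SUM(e.credits)=11
  2: ids {1, 12, 20, 26} → SUM(e.credits)=8
  3: ids {2, 6} → SUM(e.credits)=5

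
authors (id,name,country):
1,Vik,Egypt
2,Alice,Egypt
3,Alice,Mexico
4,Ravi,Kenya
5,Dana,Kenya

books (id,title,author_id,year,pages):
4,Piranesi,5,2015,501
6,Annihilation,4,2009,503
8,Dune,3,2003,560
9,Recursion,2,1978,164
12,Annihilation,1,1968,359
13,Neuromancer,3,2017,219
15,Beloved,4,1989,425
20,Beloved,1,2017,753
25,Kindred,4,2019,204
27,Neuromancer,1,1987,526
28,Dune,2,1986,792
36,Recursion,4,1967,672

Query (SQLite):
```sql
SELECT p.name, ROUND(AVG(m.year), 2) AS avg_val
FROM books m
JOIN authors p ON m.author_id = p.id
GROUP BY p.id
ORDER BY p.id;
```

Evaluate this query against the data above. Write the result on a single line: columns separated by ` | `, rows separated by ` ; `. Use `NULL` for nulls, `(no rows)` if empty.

Vik | 1990.67 ; Alice | 1982 ; Alice | 2010 ; Ravi | 1996 ; Dana | 2015

Join each books row to its authors via author_id.
Group joined rows by authors.id; compute ROUND(AVG(m.year), 2) per group.
  1: ids {12, 20, 27} → ROUND(AVG(m.year), 2)=1990.67
  2: ids {9, 28} → ROUND(AVG(m.year), 2)=1982
  3: ids {8, 13} → ROUND(AVG(m.year), 2)=2010
  4: ids {6, 15, 25, 36} → ROUND(AVG(m.year), 2)=1996
  5: ids {4} → ROUND(AVG(m.year), 2)=2015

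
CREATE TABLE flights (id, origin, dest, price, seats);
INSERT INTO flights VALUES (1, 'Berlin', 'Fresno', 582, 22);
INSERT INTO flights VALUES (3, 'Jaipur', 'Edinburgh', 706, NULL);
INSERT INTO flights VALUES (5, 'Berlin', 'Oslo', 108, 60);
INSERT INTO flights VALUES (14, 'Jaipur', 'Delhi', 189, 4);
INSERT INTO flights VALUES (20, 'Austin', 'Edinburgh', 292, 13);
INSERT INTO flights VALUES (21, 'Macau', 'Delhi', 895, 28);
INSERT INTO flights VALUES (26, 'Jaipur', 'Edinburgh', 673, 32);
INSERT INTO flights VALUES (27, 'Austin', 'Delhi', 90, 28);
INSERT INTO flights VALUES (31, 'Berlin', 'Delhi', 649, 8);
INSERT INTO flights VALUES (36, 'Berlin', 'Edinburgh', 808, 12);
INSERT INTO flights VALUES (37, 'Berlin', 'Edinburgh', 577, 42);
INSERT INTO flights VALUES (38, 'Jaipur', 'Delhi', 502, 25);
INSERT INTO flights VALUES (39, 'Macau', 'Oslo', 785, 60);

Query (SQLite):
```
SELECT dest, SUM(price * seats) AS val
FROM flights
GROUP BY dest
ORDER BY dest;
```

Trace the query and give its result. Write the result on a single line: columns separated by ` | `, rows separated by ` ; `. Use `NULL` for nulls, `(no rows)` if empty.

Delhi | 46078 ; Edinburgh | 59262 ; Fresno | 12804 ; Oslo | 53580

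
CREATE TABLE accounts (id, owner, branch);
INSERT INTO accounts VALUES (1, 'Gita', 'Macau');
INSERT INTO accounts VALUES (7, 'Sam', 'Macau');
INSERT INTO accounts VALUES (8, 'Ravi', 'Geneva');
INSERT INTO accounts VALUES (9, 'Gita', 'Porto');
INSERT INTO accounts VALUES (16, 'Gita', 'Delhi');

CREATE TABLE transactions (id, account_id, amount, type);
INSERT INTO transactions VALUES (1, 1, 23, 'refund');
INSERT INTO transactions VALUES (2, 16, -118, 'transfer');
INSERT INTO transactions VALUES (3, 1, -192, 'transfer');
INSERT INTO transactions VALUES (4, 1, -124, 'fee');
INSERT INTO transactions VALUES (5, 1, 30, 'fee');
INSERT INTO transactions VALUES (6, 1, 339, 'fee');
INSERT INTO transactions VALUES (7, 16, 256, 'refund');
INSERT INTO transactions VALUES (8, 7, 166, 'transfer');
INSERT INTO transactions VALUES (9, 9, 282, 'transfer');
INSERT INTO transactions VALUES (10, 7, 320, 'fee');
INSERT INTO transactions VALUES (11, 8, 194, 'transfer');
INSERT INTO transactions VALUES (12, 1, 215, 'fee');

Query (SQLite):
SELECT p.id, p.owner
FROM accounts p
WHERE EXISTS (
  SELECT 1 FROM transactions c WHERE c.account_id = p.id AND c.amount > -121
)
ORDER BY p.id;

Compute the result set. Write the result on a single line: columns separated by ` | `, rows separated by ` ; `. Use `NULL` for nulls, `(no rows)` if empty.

1 | Gita ; 7 | Sam ; 8 | Ravi ; 9 | Gita ; 16 | Gita

For each accounts row, check whether any transactions with matching account_id has amount > -121.
Keep rows where that is true.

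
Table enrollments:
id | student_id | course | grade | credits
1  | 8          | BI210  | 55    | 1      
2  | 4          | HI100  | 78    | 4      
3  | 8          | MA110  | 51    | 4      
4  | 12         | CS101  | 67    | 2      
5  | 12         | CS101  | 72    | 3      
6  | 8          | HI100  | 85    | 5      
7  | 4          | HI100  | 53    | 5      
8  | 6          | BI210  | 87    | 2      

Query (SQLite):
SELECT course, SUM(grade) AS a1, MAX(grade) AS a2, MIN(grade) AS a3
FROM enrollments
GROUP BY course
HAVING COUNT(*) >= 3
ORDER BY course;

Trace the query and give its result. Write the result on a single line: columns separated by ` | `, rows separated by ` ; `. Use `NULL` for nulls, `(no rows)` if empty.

Group enrollments by course.
Per group compute: SUM(grade), MAX(grade), MIN(grade).
HAVING: drop groups with fewer than 3 rows.
  BI210: ids {1, 8} → SUM(grade)=142, MAX(grade)=87, MIN(grade)=55
  CS101: ids {4, 5} → SUM(grade)=139, MAX(grade)=72, MIN(grade)=67
  HI100: ids {2, 6, 7} → SUM(grade)=216, MAX(grade)=85, MIN(grade)=53
  MA110: ids {3} → SUM(grade)=51, MAX(grade)=51, MIN(grade)=51

HI100 | 216 | 85 | 53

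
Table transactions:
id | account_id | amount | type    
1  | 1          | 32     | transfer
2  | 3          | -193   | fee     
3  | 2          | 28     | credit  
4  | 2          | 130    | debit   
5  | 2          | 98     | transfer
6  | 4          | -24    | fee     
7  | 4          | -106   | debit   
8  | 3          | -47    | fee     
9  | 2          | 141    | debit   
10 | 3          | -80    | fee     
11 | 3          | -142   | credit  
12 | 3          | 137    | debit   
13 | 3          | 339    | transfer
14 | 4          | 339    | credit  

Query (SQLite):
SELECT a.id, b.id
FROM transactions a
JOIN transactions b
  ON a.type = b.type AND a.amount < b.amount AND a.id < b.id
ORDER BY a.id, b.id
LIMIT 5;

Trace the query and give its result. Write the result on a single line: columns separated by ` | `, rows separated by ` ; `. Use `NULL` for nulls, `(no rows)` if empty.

1 | 5 ; 1 | 13 ; 2 | 6 ; 2 | 8 ; 2 | 10

Pairs (a,b) with same type, a.amount < b.amount, a.id < b.id.
type groups: credit:{3,11,14} debit:{4,7,9,12} fee:{2,6,8,10} transfer:{1,5,13}
Ordered by (a.id, b.id); first 5.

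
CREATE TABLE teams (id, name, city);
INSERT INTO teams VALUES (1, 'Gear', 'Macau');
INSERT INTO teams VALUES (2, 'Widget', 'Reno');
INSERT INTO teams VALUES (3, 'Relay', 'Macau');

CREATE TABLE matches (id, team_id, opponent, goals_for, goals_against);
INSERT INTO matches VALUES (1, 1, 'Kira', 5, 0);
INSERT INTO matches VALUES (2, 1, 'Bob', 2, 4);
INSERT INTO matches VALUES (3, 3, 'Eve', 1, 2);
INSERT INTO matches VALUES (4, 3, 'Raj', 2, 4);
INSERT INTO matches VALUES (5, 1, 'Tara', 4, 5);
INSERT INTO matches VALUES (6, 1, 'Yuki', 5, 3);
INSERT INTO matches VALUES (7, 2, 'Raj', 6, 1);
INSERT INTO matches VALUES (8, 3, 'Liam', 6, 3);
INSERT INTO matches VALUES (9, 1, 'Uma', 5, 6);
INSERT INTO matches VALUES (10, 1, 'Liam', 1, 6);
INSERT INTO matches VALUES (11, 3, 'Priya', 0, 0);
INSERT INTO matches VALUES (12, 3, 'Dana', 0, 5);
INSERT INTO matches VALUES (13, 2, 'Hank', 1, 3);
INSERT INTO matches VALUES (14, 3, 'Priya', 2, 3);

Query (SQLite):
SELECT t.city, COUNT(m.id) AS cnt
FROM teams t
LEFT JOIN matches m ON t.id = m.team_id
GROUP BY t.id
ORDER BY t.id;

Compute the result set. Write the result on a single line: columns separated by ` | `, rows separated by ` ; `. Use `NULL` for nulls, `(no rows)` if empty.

LEFT JOIN keeps every teams row; unmatched ones get NULL for matches columns.
Group by teams.id and compute COUNT(m.id). COUNT(col) of an all-NULL group is 0.
  1: ids {1, 2, 5, 6, 9, 10} → COUNT(m.id)=6
  2: ids {7, 13} → COUNT(m.id)=2
  3: ids {3, 4, 8, 11, 12, 14} → COUNT(m.id)=6

Macau | 6 ; Reno | 2 ; Macau | 6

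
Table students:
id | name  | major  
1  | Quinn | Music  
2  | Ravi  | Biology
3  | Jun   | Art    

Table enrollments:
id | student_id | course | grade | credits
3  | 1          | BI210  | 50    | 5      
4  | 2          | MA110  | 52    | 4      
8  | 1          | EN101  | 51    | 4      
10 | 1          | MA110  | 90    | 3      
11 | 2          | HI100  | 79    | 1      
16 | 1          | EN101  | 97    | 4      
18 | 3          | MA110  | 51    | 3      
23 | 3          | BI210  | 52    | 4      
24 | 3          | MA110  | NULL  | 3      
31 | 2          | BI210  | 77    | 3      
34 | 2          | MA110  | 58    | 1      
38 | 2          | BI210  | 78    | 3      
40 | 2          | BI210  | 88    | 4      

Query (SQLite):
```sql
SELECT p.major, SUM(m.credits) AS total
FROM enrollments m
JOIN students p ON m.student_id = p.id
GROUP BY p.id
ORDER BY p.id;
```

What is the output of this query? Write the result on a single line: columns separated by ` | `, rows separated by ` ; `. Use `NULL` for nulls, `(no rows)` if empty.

Join each enrollments row to its students via student_id.
Group joined rows by students.id; compute SUM(m.credits) per group.
  1: ids {3, 8, 10, 16} → SUM(m.credits)=16
  2: ids {4, 11, 31, 34, 38, 40} → SUM(m.credits)=16
  3: ids {18, 23, 24} → SUM(m.credits)=10

Music | 16 ; Biology | 16 ; Art | 10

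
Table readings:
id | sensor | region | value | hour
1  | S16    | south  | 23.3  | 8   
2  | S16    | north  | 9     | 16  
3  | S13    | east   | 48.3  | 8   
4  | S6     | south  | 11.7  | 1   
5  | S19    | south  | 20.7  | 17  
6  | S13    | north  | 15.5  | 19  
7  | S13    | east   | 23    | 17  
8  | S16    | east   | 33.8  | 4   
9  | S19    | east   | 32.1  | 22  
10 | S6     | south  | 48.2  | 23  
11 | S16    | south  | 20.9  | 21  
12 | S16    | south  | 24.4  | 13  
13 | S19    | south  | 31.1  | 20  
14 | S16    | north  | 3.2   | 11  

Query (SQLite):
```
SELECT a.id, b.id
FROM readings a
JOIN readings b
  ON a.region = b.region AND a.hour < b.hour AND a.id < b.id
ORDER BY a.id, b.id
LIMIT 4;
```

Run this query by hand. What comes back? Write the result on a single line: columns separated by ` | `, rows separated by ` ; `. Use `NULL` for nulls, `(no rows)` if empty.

Pairs (a,b) with same region, a.hour < b.hour, a.id < b.id.
region groups: east:{3,7,8,9} north:{2,6,14} south:{1,4,5,10,11,12,13}
Ordered by (a.id, b.id); first 4.

1 | 5 ; 1 | 10 ; 1 | 11 ; 1 | 12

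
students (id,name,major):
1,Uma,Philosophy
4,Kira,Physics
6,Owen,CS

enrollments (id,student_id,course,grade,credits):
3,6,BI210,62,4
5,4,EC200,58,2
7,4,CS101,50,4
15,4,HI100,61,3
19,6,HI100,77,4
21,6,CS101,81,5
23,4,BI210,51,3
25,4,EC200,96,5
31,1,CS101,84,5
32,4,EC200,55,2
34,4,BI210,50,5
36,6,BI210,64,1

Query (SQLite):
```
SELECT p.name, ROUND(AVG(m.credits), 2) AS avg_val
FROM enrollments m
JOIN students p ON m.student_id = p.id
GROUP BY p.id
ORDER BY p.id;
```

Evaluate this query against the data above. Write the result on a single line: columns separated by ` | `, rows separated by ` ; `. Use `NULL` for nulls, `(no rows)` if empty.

Join each enrollments row to its students via student_id.
Group joined rows by students.id; compute ROUND(AVG(m.credits), 2) per group.
  1: ids {31} → ROUND(AVG(m.credits), 2)=5
  4: ids {5, 7, 15, 23, 25, 32, 34} → ROUND(AVG(m.credits), 2)=3.43
  6: ids {3, 19, 21, 36} → ROUND(AVG(m.credits), 2)=3.5

Uma | 5 ; Kira | 3.43 ; Owen | 3.5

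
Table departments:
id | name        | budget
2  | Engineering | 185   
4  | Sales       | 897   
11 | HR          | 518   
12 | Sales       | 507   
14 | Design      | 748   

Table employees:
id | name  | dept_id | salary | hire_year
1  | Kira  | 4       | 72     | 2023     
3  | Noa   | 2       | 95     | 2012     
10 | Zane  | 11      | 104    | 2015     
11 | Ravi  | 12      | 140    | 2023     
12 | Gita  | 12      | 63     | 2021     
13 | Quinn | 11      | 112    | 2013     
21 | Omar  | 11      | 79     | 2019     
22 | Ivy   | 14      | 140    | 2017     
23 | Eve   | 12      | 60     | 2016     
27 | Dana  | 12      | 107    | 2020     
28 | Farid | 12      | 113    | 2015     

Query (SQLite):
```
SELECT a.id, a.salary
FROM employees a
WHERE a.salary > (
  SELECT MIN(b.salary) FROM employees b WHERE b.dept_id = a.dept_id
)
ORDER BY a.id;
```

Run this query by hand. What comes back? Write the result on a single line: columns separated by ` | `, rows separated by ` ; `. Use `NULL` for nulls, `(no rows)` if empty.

10 | 104 ; 11 | 140 ; 12 | 63 ; 13 | 112 ; 27 | 107 ; 28 | 113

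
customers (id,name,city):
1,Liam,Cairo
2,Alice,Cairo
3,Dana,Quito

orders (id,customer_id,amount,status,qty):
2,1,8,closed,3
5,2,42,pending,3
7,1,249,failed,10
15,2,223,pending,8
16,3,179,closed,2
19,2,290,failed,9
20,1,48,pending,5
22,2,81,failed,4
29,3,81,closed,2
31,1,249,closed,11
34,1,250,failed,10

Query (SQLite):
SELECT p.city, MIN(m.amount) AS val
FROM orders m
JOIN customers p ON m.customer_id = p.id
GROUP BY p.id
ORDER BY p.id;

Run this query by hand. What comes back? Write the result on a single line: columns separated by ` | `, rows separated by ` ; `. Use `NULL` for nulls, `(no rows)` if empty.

Cairo | 8 ; Cairo | 42 ; Quito | 81

Join each orders row to its customers via customer_id.
Group joined rows by customers.id; compute MIN(m.amount) per group.
  1: ids {2, 7, 20, 31, 34} → MIN(m.amount)=8
  2: ids {5, 15, 19, 22} → MIN(m.amount)=42
  3: ids {16, 29} → MIN(m.amount)=81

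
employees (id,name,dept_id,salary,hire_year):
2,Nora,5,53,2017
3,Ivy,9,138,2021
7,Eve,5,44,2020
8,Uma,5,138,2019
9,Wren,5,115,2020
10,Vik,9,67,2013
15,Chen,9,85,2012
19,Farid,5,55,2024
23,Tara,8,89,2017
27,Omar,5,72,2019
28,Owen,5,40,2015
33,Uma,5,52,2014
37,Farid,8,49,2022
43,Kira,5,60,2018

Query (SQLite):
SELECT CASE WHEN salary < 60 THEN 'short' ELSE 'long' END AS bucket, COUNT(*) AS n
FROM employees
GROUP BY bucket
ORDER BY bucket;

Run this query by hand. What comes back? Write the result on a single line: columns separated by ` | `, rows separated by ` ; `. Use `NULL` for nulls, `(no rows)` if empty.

long | 8 ; short | 6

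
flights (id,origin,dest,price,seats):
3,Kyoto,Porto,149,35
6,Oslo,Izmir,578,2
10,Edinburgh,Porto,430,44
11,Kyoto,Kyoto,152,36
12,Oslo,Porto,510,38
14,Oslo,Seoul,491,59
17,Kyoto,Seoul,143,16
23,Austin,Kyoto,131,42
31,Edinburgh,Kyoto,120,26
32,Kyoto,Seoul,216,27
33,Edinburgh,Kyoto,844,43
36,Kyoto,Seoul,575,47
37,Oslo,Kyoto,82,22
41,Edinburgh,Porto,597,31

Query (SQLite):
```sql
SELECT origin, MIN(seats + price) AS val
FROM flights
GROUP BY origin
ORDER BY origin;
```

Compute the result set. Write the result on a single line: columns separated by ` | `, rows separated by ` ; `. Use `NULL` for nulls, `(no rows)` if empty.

For each row compute seats + price.
Group by origin; take MIN of the expression per group.
  Austin: ids {23} → MIN(seats + price)=173
  Edinburgh: ids {10, 31, 33, 41} → MIN(seats + price)=146
  Kyoto: ids {3, 11, 17, 32, 36} → MIN(seats + price)=159
  Oslo: ids {6, 12, 14, 37} → MIN(seats + price)=104

Austin | 173 ; Edinburgh | 146 ; Kyoto | 159 ; Oslo | 104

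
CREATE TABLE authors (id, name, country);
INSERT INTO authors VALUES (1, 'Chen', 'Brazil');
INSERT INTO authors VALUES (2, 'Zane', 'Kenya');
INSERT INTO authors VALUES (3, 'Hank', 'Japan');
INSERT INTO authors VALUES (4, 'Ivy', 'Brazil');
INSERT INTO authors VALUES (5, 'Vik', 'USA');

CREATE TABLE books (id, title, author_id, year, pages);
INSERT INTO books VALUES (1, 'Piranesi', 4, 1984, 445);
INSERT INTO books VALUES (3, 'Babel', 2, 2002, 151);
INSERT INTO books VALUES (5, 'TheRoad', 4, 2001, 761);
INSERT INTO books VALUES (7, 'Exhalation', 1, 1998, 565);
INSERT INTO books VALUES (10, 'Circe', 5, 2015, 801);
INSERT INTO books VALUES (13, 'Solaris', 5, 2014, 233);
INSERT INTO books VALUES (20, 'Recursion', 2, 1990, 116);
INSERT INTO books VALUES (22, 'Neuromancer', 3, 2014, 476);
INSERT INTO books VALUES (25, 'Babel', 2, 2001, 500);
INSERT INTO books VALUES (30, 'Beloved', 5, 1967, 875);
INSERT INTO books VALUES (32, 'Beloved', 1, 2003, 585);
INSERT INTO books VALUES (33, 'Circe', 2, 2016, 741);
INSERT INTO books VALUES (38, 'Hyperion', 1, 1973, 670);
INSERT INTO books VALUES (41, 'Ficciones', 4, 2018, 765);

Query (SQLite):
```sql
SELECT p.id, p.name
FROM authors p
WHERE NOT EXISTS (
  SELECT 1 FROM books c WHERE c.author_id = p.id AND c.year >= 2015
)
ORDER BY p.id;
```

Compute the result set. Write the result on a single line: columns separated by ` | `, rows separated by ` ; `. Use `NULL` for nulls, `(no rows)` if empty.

1 | Chen ; 3 | Hank

For each authors row, check whether any books with matching author_id has year >= 2015.
Keep rows where that is false.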